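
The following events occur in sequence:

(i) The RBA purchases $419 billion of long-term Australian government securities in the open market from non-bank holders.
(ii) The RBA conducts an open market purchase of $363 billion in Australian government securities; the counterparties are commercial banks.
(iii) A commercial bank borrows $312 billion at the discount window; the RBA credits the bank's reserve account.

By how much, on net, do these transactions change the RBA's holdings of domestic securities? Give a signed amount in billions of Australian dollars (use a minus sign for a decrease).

+$782 billion

RBA balance sheet:
  Assets:      Securities +$782B, Loans to banks +$312B
  Liabilities: Bank reserves +$1094B
So the change in the RBA's holdings of domestic securities is +$782 billion.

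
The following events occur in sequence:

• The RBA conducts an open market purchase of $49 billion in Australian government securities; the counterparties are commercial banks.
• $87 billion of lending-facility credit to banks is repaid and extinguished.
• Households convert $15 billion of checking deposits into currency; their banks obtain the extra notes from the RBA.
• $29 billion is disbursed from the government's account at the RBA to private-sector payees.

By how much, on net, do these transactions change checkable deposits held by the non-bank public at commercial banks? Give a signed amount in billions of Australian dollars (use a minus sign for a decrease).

+$14 billion

OMO purchase (from banks) $49 billion: the counterparty is a bank, so public deposits are unchanged → 0.
Discount-window repayment $87 billion: the counterparty is a bank, so public deposits are unchanged → 0.
Currency withdrawal $15 billion: non-bank counterparties' bank balances fall → −$15B.
Government spending $29 billion: non-bank counterparties' bank balances rise → +$29B.
Net: 0 + 0 − 15 + 29 = +$14 billion.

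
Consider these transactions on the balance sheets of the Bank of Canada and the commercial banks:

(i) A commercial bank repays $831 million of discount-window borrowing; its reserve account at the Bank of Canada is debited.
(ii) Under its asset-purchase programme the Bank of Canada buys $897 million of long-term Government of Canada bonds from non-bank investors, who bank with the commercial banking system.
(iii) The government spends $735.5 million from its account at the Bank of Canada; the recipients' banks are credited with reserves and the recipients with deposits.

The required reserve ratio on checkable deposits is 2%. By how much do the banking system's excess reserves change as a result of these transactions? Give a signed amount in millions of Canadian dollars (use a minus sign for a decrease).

Discount-window repayment $831 million: reserves −$831M, deposits 0.
Asset purchase (from non-banks) $897 million: reserves +$897M, deposits +$897M.
Government spending $735.5 million: reserves +$735.5M, deposits +$735.5M.
Totals: Δreserves = +$801.5M, Δdeposits = +$1632.5M.
Δrequired reserves = 2% × +$1632.5M = +$32.65M.
Δexcess reserves = Δreserves − Δrequired = +$801.5M − (+$32.65M) = +$768.85 million.

+$768.85 million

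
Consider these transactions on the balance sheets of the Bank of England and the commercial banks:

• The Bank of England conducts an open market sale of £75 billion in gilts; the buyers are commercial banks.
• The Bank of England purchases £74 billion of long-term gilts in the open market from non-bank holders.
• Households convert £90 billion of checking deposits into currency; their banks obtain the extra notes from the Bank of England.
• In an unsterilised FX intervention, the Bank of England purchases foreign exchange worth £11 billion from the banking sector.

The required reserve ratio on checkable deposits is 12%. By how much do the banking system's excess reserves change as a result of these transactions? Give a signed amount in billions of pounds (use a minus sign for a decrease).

OMO sale (to banks) £75 billion: reserves −£75B, deposits 0.
Asset purchase (from non-banks) £74 billion: reserves +£74B, deposits +£74B.
Currency withdrawal £90 billion: reserves −£90B, deposits −£90B.
FX purchase £11 billion: reserves +£11B, deposits 0.
Totals: Δreserves = −£80B, Δdeposits = −£16B.
Δrequired reserves = 12% × −£16B = −£1.92B.
Δexcess reserves = Δreserves − Δrequired = −£80B − (−£1.92B) = -£78.08 billion.

-£78.08 billion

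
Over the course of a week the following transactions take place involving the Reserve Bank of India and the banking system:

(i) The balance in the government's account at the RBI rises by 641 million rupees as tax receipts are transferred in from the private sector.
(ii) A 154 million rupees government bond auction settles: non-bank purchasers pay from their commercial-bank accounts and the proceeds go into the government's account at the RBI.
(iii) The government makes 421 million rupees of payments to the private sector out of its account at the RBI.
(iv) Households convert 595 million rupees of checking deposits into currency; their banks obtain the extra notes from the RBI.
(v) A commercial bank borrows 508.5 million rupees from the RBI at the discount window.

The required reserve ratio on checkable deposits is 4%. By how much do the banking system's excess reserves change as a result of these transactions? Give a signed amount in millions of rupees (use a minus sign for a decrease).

Government account inflow 641 million rupees: reserves −641M, deposits −641M.
Government account inflow 154 million rupees: reserves −154M, deposits −154M.
Government spending 421 million rupees: reserves +421M, deposits +421M.
Currency withdrawal 595 million rupees: reserves −595M, deposits −595M.
Discount-window loan 508.5 million rupees: reserves +508.5M, deposits 0.
Totals: Δreserves = −460.5M, Δdeposits = −969M.
Δrequired reserves = 4% × −969M = −38.76M.
Δexcess reserves = Δreserves − Δrequired = −460.5M − (−38.76M) = -421.74 million.

-421.74 million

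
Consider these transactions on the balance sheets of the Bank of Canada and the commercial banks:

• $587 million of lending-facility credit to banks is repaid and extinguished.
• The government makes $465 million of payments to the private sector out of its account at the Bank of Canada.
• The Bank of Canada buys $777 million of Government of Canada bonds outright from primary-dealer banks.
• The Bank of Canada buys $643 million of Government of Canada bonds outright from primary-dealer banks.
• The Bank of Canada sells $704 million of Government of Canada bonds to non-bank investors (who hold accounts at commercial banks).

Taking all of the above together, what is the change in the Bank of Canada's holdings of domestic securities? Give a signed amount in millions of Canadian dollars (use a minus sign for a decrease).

+$716 million

Discount-window repayment $587 million: the Bank of Canada's securities portfolio is untouched → 0.
Government spending $465 million: the Bank of Canada's securities portfolio is untouched → 0.
OMO purchase (from banks) $777 million: securities added to the Bank of Canada's portfolio → +$777M.
OMO purchase (from banks) $643 million: securities added to the Bank of Canada's portfolio → +$643M.
Asset sale (to non-banks) $704 million: securities removed from the Bank of Canada's portfolio → −$704M.
Net: 0 + 0 + 777 + 643 − 704 = +$716 million.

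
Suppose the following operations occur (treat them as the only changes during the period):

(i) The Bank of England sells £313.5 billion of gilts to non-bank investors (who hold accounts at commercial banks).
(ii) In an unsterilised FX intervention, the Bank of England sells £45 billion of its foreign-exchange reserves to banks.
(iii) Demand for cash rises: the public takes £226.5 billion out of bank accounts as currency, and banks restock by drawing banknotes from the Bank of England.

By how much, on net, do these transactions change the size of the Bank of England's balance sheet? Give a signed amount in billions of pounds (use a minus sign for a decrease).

-£358.5 billion

Asset sale (to non-banks) £313.5 billion: a Bank of England asset is shed → −£313.5B.
FX sale £45 billion: a Bank of England asset is shed → −£45B.
Currency withdrawal £226.5 billion: only the composition of liabilities changes → 0.
Net: −313.5 − 45 + 0 = -£358.5 billion.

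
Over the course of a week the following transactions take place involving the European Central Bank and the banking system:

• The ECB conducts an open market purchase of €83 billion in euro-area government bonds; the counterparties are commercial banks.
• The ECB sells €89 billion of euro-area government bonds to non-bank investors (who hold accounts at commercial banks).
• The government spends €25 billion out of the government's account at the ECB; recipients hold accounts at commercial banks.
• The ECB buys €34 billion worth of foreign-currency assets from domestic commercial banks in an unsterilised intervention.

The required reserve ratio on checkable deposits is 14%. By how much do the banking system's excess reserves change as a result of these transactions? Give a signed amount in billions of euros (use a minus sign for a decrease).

OMO purchase (from banks) €83 billion: reserves +€83B, deposits 0.
Asset sale (to non-banks) €89 billion: reserves −€89B, deposits −€89B.
Government spending €25 billion: reserves +€25B, deposits +€25B.
FX purchase €34 billion: reserves +€34B, deposits 0.
Totals: Δreserves = +€53B, Δdeposits = −€64B.
Δrequired reserves = 14% × −€64B = −€8.96B.
Δexcess reserves = Δreserves − Δrequired = +€53B − (−€8.96B) = +€61.96 billion.

+€61.96 billion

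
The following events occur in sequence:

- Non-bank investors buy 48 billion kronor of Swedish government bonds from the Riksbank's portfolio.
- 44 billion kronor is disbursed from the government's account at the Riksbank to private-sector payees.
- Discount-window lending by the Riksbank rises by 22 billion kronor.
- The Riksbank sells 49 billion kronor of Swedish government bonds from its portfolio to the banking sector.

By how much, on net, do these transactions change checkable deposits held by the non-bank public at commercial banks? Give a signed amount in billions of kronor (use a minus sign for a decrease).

-4 billion

Asset sale (to non-banks) 48 billion kronor: non-bank counterparties' bank balances fall → −48B.
Government spending 44 billion kronor: non-bank counterparties' bank balances rise → +44B.
Discount-window loan 22 billion kronor: the counterparty is a bank, so public deposits are unchanged → 0.
OMO sale (to banks) 49 billion kronor: the counterparty is a bank, so public deposits are unchanged → 0.
Net: −48 + 44 + 0 + 0 = -4 billion.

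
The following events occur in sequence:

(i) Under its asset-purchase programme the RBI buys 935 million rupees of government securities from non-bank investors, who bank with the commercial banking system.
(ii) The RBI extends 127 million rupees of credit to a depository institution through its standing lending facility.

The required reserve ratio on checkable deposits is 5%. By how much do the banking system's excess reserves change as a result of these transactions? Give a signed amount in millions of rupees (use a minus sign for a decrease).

Asset purchase (from non-banks) 935 million rupees: reserves +935M, deposits +935M.
Discount-window loan 127 million rupees: reserves +127M, deposits 0.
Totals: Δreserves = +1062M, Δdeposits = +935M.
Δrequired reserves = 5% × +935M = +46.75M.
Δexcess reserves = Δreserves − Δrequired = +1062M − (+46.75M) = +1015.25 million.

+1015.25 million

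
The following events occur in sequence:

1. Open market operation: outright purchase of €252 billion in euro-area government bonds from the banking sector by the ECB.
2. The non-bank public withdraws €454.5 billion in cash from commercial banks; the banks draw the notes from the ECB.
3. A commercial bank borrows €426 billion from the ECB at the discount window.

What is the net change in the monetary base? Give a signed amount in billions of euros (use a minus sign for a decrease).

+€678 billion

OMO purchase (from banks) €252 billion: ECB balance sheet expands → +€252B.
Currency withdrawal €454.5 billion: just a shift between currency and reserves — both are base money → 0.
Discount-window loan €426 billion: ECB balance sheet expands → +€426B.
Net: 252 + 0 + 426 = +€678 billion.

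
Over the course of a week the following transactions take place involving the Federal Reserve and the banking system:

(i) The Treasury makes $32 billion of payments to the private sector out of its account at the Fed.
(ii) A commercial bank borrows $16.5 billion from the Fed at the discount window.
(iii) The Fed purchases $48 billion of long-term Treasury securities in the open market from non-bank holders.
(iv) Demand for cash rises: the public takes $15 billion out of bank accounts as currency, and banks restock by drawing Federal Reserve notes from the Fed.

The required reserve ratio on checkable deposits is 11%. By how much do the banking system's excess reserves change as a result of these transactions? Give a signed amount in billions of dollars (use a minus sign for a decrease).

+$74.35 billion

Government spending $32 billion: reserves +$32B, deposits +$32B.
Discount-window loan $16.5 billion: reserves +$16.5B, deposits 0.
Asset purchase (from non-banks) $48 billion: reserves +$48B, deposits +$48B.
Currency withdrawal $15 billion: reserves −$15B, deposits −$15B.
Totals: Δreserves = +$81.5B, Δdeposits = +$65B.
Δrequired reserves = 11% × +$65B = +$7.15B.
Δexcess reserves = Δreserves − Δrequired = +$81.5B − (+$7.15B) = +$74.35 billion.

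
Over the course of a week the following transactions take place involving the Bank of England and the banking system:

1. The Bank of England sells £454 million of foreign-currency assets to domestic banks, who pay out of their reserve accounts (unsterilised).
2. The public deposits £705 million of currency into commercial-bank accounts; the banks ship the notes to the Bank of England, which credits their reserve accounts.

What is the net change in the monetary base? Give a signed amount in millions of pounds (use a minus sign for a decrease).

FX sale £454 million: Bank of England balance sheet contracts → −£454M.
Currency deposit £705 million: just a shift between currency and reserves — both are base money → 0.
Net: −454 + 0 = -£454 million.

-£454 million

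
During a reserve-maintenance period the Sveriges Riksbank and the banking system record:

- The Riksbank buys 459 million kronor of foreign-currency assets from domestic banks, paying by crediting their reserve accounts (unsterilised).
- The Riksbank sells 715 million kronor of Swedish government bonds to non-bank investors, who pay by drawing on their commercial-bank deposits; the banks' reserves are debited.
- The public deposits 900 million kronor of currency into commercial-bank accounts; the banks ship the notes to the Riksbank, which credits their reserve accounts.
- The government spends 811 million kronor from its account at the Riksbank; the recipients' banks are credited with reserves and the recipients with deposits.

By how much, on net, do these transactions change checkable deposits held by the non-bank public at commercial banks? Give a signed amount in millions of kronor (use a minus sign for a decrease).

FX purchase 459 million kronor: the counterparty is a bank, so public deposits are unchanged → 0.
Asset sale (to non-banks) 715 million kronor: non-bank counterparties' bank balances fall → −715M.
Currency deposit 900 million kronor: non-bank counterparties' bank balances rise → +900M.
Government spending 811 million kronor: non-bank counterparties' bank balances rise → +811M.
Net: 0 − 715 + 900 + 811 = +996 million.

+996 million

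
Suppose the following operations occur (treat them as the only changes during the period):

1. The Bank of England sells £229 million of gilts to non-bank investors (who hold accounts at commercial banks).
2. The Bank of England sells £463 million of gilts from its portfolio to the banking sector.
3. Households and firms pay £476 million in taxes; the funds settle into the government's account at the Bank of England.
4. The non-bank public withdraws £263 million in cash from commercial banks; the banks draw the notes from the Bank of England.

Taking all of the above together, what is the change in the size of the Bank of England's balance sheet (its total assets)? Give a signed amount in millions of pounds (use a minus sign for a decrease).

Asset sale (to non-banks) £229 million: a Bank of England asset is shed → −£229M.
OMO sale (to banks) £463 million: a Bank of England asset is shed → −£463M.
Government account inflow £476 million: only the composition of liabilities changes → 0.
Currency withdrawal £263 million: only the composition of liabilities changes → 0.
Net: −229 − 463 + 0 + 0 = -£692 million.

-£692 million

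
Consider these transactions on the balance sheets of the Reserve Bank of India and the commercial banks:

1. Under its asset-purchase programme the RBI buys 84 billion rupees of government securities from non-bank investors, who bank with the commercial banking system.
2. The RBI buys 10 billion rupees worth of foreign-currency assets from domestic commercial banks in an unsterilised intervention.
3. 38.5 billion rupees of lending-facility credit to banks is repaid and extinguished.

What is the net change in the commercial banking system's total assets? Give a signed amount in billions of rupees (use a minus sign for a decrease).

Asset purchase (from non-banks) 84 billion rupees: bank balance sheets expand → +84B.
FX purchase 10 billion rupees: just an asset swap on bank balance sheets → 0.
Discount-window repayment 38.5 billion rupees: bank balance sheets shrink → −38.5B.
Net: 84 + 0 − 38.5 = +45.5 billion.

+45.5 billion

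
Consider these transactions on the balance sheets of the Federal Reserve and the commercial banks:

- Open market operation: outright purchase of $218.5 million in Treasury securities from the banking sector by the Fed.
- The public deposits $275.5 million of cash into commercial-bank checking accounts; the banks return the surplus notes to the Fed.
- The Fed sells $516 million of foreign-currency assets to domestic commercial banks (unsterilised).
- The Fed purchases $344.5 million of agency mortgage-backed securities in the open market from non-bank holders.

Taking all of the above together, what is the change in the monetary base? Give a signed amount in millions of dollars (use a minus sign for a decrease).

OMO purchase (from banks) $218.5 million: Fed balance sheet expands → +$218.5M.
Currency deposit $275.5 million: just a shift between currency and reserves — both are base money → 0.
FX sale $516 million: Fed balance sheet contracts → −$516M.
Asset purchase (from non-banks) $344.5 million: Fed balance sheet expands → +$344.5M.
Net: 218.5 + 0 − 516 + 344.5 = +$47 million.

+$47 million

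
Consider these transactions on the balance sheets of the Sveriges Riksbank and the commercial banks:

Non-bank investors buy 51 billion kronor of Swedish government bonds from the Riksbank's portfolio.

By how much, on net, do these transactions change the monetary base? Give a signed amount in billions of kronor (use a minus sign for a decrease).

-51 billion

Asset sale (to non-banks) 51 billion kronor: Riksbank balance sheet contracts → −51B.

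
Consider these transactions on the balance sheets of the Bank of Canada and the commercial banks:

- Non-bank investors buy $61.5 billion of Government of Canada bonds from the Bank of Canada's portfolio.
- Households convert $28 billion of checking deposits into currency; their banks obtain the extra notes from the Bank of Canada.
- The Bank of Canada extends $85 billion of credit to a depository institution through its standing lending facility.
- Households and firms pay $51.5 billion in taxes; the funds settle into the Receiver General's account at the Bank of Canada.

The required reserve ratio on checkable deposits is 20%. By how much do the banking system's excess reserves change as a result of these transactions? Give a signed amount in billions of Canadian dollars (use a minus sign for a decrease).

-$27.8 billion

Asset sale (to non-banks) $61.5 billion: reserves −$61.5B, deposits −$61.5B.
Currency withdrawal $28 billion: reserves −$28B, deposits −$28B.
Discount-window loan $85 billion: reserves +$85B, deposits 0.
Government account inflow $51.5 billion: reserves −$51.5B, deposits −$51.5B.
Totals: Δreserves = −$56B, Δdeposits = −$141B.
Δrequired reserves = 20% × −$141B = −$28.2B.
Δexcess reserves = Δreserves − Δrequired = −$56B − (−$28.2B) = -$27.8 billion.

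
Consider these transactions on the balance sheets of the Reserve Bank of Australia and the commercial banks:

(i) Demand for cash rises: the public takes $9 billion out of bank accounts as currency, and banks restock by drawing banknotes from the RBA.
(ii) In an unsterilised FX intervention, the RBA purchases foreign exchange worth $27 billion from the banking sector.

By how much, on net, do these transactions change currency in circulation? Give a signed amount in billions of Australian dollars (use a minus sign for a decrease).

+$9 billion

RBA balance sheet:
  Assets:      Foreign assets +$27B
  Liabilities: Bank reserves +$18B, Currency in circulation +$9B
So the change in currency in circulation is +$9 billion.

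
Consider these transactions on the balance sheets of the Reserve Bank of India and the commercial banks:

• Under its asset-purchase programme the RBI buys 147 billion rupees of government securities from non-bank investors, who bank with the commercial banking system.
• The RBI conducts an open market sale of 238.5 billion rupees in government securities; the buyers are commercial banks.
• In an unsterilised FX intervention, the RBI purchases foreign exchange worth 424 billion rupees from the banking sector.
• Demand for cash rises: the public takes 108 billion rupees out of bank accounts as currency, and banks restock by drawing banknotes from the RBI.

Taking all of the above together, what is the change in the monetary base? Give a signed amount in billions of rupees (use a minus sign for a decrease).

+332.5 billion

RBI balance sheet:
  Assets:      Securities −91.5B, Foreign assets +424B
  Liabilities: Bank reserves +224.5B, Currency in circulation +108B
Commercial banking system:
  Assets:      Reserves at CB +224.5B, Securities +238.5B, Foreign assets −424B
  Liabilities: Checkable deposits +39B
Monetary base = currency + reserves: +108B + (+224.5B) = +332.5 billion.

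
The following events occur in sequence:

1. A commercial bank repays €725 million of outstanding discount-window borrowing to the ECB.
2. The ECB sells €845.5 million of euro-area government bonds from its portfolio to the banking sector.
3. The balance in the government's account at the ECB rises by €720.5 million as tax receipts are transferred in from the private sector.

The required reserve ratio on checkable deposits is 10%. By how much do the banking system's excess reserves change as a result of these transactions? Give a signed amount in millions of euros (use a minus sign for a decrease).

-€2218.95 million

Discount-window repayment €725 million: reserves −€725M, deposits 0.
OMO sale (to banks) €845.5 million: reserves −€845.5M, deposits 0.
Government account inflow €720.5 million: reserves −€720.5M, deposits −€720.5M.
Totals: Δreserves = −€2291M, Δdeposits = −€720.5M.
Δrequired reserves = 10% × −€720.5M = −€72.05M.
Δexcess reserves = Δreserves − Δrequired = −€2291M − (−€72.05M) = -€2218.95 million.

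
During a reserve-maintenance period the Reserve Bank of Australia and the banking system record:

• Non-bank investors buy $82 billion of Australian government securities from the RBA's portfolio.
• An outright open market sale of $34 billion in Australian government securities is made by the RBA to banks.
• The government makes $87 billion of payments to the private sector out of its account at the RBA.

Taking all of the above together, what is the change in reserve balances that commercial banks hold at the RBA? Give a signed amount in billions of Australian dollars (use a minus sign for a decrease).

-$29 billion

RBA balance sheet:
  Assets:      Securities −$116B
  Liabilities: Bank reserves −$29B, Government deposits −$87B
Commercial banking system:
  Assets:      Reserves at CB −$29B, Securities +$34B
  Liabilities: Checkable deposits +$5B
So the change in reserve balances that commercial banks hold at the RBA is -$29 billion.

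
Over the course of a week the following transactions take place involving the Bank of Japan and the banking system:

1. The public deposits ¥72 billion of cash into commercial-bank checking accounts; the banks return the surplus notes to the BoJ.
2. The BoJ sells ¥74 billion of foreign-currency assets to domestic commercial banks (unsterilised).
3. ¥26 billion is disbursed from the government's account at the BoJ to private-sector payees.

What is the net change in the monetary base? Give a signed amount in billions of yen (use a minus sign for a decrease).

-¥48 billion

Currency deposit ¥72 billion: just a shift between currency and reserves — both are base money → 0.
FX sale ¥74 billion: BoJ balance sheet contracts → −¥74B.
Government spending ¥26 billion: a non-base liability converts back to reserves → +¥26B.
Net: 0 − 74 + 26 = -¥48 billion.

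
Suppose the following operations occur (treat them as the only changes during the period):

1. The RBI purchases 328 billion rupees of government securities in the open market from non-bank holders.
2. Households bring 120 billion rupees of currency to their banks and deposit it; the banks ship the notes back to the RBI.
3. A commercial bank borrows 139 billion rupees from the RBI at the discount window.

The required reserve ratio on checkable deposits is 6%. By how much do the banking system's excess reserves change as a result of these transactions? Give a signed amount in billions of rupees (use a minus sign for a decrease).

+560.12 billion

Asset purchase (from non-banks) 328 billion rupees: reserves +328B, deposits +328B.
Currency deposit 120 billion rupees: reserves +120B, deposits +120B.
Discount-window loan 139 billion rupees: reserves +139B, deposits 0.
Totals: Δreserves = +587B, Δdeposits = +448B.
Δrequired reserves = 6% × +448B = +26.88B.
Δexcess reserves = Δreserves − Δrequired = +587B − (+26.88B) = +560.12 billion.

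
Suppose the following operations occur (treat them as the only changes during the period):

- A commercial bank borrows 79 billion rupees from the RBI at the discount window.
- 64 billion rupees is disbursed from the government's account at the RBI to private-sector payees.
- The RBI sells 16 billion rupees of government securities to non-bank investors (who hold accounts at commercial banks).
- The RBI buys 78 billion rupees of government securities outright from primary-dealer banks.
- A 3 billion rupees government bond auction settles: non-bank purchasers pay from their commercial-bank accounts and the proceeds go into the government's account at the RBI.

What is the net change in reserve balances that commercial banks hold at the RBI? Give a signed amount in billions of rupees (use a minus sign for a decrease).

+202 billion

Discount-window loan 79 billion rupees: the loan is credited to the bank's reserve account → +79B.
Government spending 64 billion rupees: government payments flow into bank reserve accounts → +64B.
Asset sale (to non-banks) 16 billion rupees: the non-bank buyers' banks settle from reserves → −16B.
OMO purchase (from banks) 78 billion rupees: the RBI pays by crediting reserve accounts → +78B.
Government account inflow 3 billion rupees: funds move from bank reserves into the government account → −3B.
Net: 79 + 64 − 16 + 78 − 3 = +202 billion.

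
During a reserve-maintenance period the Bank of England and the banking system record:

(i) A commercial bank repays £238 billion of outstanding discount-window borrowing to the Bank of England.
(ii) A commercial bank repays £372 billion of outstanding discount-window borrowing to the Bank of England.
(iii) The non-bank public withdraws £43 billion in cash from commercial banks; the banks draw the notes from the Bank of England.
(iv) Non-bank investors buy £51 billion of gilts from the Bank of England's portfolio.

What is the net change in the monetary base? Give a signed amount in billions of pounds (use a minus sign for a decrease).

-£661 billion

Discount-window repayment £238 billion: Bank of England balance sheet contracts → −£238B.
Discount-window repayment £372 billion: Bank of England balance sheet contracts → −£372B.
Currency withdrawal £43 billion: just a shift between currency and reserves — both are base money → 0.
Asset sale (to non-banks) £51 billion: Bank of England balance sheet contracts → −£51B.
Net: −238 − 372 + 0 − 51 = -£661 billion.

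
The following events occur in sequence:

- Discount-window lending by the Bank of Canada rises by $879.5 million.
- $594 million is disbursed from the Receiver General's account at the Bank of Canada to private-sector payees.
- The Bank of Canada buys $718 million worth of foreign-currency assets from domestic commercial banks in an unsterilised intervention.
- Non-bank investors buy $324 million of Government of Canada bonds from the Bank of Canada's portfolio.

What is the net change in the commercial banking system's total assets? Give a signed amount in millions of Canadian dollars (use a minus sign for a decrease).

Bank of Canada balance sheet:
  Assets:      Securities −$324M, Loans to banks +$879.5M, Foreign assets +$718M
  Liabilities: Bank reserves +$1867.5M, Government deposits −$594M
Commercial banking system:
  Assets:      Reserves at CB +$1867.5M, Foreign assets −$718M
  Liabilities: Checkable deposits +$270M, Borrowings from CB +$879.5M
Change in total bank assets = +$1149.5 million.

+$1149.5 million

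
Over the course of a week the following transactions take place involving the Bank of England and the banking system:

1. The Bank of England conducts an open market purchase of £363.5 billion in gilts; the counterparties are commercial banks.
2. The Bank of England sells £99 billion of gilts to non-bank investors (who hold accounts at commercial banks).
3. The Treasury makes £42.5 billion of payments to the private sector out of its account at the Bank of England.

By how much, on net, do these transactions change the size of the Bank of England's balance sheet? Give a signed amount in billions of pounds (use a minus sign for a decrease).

+£264.5 billion

OMO purchase (from banks) £363.5 billion: a Bank of England asset is acquired → +£363.5B.
Asset sale (to non-banks) £99 billion: a Bank of England asset is shed → −£99B.
Government spending £42.5 billion: only the composition of liabilities changes → 0.
Net: 363.5 − 99 + 0 = +£264.5 billion.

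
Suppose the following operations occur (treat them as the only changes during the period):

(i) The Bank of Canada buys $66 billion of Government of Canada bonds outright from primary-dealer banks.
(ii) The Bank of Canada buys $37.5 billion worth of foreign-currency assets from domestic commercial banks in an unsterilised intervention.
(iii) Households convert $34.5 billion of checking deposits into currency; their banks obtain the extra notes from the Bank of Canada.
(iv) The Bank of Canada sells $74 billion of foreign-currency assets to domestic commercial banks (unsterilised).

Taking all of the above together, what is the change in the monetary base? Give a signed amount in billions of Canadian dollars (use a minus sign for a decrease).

OMO purchase (from banks) $66 billion: Bank of Canada balance sheet expands → +$66B.
FX purchase $37.5 billion: Bank of Canada balance sheet expands → +$37.5B.
Currency withdrawal $34.5 billion: just a shift between currency and reserves — both are base money → 0.
FX sale $74 billion: Bank of Canada balance sheet contracts → −$74B.
Net: 66 + 37.5 + 0 − 74 = +$29.5 billion.

+$29.5 billion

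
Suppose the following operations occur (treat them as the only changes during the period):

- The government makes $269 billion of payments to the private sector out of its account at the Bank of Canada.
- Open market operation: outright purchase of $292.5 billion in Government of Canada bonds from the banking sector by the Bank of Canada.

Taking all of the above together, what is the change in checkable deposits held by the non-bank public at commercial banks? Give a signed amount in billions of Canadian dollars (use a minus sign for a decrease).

+$269 billion

Government spending $269 billion: non-bank counterparties' bank balances rise → +$269B.
OMO purchase (from banks) $292.5 billion: the counterparty is a bank, so public deposits are unchanged → 0.
Net: 269 + 0 = +$269 billion.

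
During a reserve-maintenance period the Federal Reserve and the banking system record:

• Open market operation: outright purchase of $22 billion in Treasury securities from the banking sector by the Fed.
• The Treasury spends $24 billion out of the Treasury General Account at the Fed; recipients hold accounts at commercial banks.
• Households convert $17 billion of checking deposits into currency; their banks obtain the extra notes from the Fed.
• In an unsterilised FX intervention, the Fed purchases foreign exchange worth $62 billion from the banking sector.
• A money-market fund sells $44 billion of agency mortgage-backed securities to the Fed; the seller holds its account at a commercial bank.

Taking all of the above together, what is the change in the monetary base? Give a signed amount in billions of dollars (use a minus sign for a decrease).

+$152 billion

OMO purchase (from banks) $22 billion: Fed balance sheet expands → +$22B.
Government spending $24 billion: a non-base liability converts back to reserves → +$24B.
Currency withdrawal $17 billion: just a shift between currency and reserves — both are base money → 0.
FX purchase $62 billion: Fed balance sheet expands → +$62B.
Asset purchase (from non-banks) $44 billion: Fed balance sheet expands → +$44B.
Net: 22 + 24 + 0 + 62 + 44 = +$152 billion.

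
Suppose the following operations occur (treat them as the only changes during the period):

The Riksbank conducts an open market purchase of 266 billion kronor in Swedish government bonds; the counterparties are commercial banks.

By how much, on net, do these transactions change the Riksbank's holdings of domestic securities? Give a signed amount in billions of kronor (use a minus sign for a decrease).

+266 billion

Riksbank balance sheet:
  Assets:      Securities +266B
  Liabilities: Bank reserves +266B
Commercial banking system:
  Assets:      Reserves at CB +266B, Securities −266B
  Liabilities: no change
So the change in the Riksbank's holdings of domestic securities is +266 billion.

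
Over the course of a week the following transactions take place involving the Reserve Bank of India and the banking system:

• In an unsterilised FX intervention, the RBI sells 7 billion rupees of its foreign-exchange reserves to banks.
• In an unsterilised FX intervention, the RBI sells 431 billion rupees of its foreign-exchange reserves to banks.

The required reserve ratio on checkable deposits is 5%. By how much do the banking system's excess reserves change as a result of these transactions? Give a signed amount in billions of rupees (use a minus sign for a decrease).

FX sale 7 billion rupees: reserves −7B, deposits 0.
FX sale 431 billion rupees: reserves −431B, deposits 0.
Totals: Δreserves = −438B, Δdeposits = 0.
Δrequired reserves = 5% × 0 = 0.
Δexcess reserves = Δreserves − Δrequired = −438B − (0) = -438 billion.

-438 billion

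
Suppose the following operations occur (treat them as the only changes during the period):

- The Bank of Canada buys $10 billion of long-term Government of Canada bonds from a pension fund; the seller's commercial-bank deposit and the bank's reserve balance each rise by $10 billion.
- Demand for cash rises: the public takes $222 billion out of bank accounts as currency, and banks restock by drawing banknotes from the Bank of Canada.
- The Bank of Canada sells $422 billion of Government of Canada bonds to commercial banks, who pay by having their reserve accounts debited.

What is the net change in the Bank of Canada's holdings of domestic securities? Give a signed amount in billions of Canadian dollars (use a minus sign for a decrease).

Asset purchase (from non-banks) $10 billion: securities added to the Bank of Canada's portfolio → +$10B.
Currency withdrawal $222 billion: the Bank of Canada's securities portfolio is untouched → 0.
OMO sale (to banks) $422 billion: securities removed from the Bank of Canada's portfolio → −$422B.
Net: 10 + 0 − 422 = -$412 billion.

-$412 billion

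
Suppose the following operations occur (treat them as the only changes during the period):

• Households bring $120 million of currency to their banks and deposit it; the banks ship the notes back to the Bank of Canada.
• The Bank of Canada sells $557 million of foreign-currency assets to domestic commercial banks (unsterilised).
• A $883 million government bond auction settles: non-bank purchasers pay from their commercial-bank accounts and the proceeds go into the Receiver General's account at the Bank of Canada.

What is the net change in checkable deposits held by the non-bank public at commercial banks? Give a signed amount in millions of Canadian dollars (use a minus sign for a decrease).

Bank of Canada balance sheet:
  Assets:      Foreign assets −$557M
  Liabilities: Bank reserves −$1320M, Currency in circulation −$120M, Government deposits +$883M
Commercial banking system:
  Assets:      Reserves at CB −$1320M, Foreign assets +$557M
  Liabilities: Checkable deposits −$763M
So the change in checkable deposits held by the non-bank public at commercial banks is -$763 million.

-$763 million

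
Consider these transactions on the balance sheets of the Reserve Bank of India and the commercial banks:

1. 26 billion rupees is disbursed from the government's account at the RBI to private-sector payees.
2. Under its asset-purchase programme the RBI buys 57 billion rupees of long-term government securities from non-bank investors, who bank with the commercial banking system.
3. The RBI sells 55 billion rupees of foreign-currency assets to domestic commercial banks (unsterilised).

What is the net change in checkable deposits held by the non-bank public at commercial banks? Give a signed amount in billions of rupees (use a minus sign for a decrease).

+83 billion

RBI balance sheet:
  Assets:      Securities +57B, Foreign assets −55B
  Liabilities: Bank reserves +28B, Government deposits −26B
Commercial banking system:
  Assets:      Reserves at CB +28B, Foreign assets +55B
  Liabilities: Checkable deposits +83B
So the change in checkable deposits held by the non-bank public at commercial banks is +83 billion.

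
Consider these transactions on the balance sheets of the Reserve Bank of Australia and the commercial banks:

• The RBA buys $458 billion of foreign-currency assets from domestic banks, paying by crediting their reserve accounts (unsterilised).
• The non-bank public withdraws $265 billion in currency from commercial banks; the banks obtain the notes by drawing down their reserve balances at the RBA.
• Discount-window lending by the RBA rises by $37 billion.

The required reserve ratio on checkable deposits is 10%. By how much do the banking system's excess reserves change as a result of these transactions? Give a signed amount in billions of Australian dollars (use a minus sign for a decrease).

FX purchase $458 billion: reserves +$458B, deposits 0.
Currency withdrawal $265 billion: reserves −$265B, deposits −$265B.
Discount-window loan $37 billion: reserves +$37B, deposits 0.
Totals: Δreserves = +$230B, Δdeposits = −$265B.
Δrequired reserves = 10% × −$265B = −$26.5B.
Δexcess reserves = Δreserves − Δrequired = +$230B − (−$26.5B) = +$256.5 billion.

+$256.5 billion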